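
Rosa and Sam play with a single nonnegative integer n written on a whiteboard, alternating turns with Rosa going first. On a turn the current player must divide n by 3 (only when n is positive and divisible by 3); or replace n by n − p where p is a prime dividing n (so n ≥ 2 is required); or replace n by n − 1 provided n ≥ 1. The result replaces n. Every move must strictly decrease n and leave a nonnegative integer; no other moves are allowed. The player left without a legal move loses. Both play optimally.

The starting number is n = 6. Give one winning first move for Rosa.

Move to 4.

Use the standard recursion: the mover loses at a terminal position; elsewhere, the mover wins exactly when some move hands the opponent an L position.
n=0: no move → L
n=1: reaches L-position 0 → W
n=2: reaches L-position 0 → W
n=3: reaches L-position 0 → W
n=4: only reaches 2(W), 3(W), all W → L
n=5: reaches L-position 0 → W
n=6: reaches L-position 4 → W
From 6, the L positions reachable in one move are: 4.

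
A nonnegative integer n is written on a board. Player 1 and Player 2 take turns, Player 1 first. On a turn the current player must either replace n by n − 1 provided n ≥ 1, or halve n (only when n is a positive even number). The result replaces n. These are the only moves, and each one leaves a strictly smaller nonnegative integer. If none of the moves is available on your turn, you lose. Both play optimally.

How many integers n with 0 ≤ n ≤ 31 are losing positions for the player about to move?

Work bottom-up. With no move the player to move loses. Otherwise the position is W if at least one move leads to an L position for the opponent, and L if every move leads to a W.
n=0: no move → L
n=1: can move to 0, which is L ⇒ W
n=2: the only move is to 1(W), a W ⇒ L
n=3: can move to 2, which is L ⇒ W
n=4: can move to 2, which is L ⇒ W
n=5: the only move is to 4(W), a W ⇒ L
n=6: can move to 5, which is L ⇒ W
n=7: the only move is to 6(W), a W ⇒ L
n=8: can move to 7, which is L ⇒ W
n=9: the only move is to 8(W), a W ⇒ L
n=10: can move to 5, which is L ⇒ W
n=11: the only move is to 10(W), a W ⇒ L
n=12: can move to 11, which is L ⇒ W
n=13: the only move is to 12(W), a W ⇒ L
n=14: can move to 7, which is L ⇒ W
n=15: the only move is to 14(W), a W ⇒ L
n=16: can move to 15, which is L ⇒ W
n=17: the only move is to 16(W), a W ⇒ L
n=18: can move to 9, which is L ⇒ W
n=19: the only move is to 18(W), a W ⇒ L
n=20: can move to 19, which is L ⇒ W
n=21: the only move is to 20(W), a W ⇒ L
n=22: can move to 11, which is L ⇒ W
n=23: the only move is to 22(W), a W ⇒ L
n=24: can move to 23, which is L ⇒ W
n=25: the only move is to 24(W), a W ⇒ L
n=26: can move to 13, which is L ⇒ W
n=27: the only move is to 26(W), a W ⇒ L
n=28: can move to 27, which is L ⇒ W
n=29: the only move is to 28(W), a W ⇒ L
n=30: can move to 15, which is L ⇒ W
n=31: the only move is to 30(W), a W ⇒ L
L entries with 0 ≤ n ≤ 31: n = 0, 2, 5, 7, 9, 11, 13, 15, 17, 19, 21, 23, 25, 27, 29, 31; that makes 16.

16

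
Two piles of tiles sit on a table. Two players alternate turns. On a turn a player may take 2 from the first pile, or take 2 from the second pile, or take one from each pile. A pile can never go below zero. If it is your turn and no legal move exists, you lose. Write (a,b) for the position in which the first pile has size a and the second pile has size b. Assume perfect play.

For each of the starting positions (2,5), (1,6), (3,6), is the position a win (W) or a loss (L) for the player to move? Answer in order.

(2,5): W, (1,6): W, (3,6): L

Work bottom-up. With no move the player to move loses. Otherwise the position is W if at least one move leads to an L position for the opponent, and L if every move leads to a W.
No move ever increases a pile, so every position that can arise here has a ≤ 3 and b ≤ 6; it is enough to label the cells with 0 ≤ a ≤ 3 and 0 ≤ b ≤ 6.
Every move lowers a or b (never raises either), so fill the grid row by row in increasing a, and left to right within a row: each cell's successors are then already labelled.
      b=0  b=1  b=2  b=3  b=4  b=5  b=6
a=0:    L    L    W    W    L    L    W
a=1:    L    W    W    L    L    W    W
a=2:    W    W    L    L    W    W    L
a=3:    W    L    L    W    W    L    L
Cells with no legal move (terminal, hence L): (0,0), (0,1), (1,0).
The remaining L cells, each justified by listing all of its moves:
(0,4): the only move is to (0,2)(W), a W ⇒ L
(0,5): the only move is to (0,3)(W), a W ⇒ L
(1,3): moves to (1,1)(W), (0,2)(W); every one is W ⇒ L
(1,4): moves to (1,2)(W), (0,3)(W); every one is W ⇒ L
(2,2): moves to (0,2)(W), (2,0)(W), (1,1)(W); every one is W ⇒ L
(2,3): moves to (0,3)(W), (2,1)(W), (1,2)(W); every one is W ⇒ L
(2,6): moves to (0,6)(W), (2,4)(W), (1,5)(W); every one is W ⇒ L
(3,1): moves to (1,1)(W), (2,0)(W); every one is W ⇒ L
(3,2): moves to (1,2)(W), (3,0)(W), (2,1)(W); every one is W ⇒ L
(3,5): moves to (1,5)(W), (3,3)(W), (2,4)(W); every one is W ⇒ L
(3,6): moves to (1,6)(W), (3,4)(W), (2,5)(W); every one is W ⇒ L
Every other cell has at least one move into one of the L cells above, so it is W.
(2,5): the move to (0,5) reaches an L cell, so W
(1,6): the move to (1,4) reaches an L cell, so W
(3,6): one of the L cells justified above, so L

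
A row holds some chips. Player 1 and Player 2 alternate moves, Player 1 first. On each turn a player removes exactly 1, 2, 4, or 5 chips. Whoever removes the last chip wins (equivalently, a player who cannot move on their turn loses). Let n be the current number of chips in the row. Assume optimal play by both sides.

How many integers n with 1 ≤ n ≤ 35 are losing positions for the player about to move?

11

Label each position W (a win for the player to move) or L (a loss). A position with no legal move is L; any other position is W exactly when some move reaches an L, and L when every move reaches a W.
n=0: no move → L
n=1: can move to 0, which is L ⇒ W
n=2: can move to 0, which is L ⇒ W
n=3: moves to 2(W), 1(W); every one is W ⇒ L
n=4: can move to 3, which is L ⇒ W
n=5: can move to 3, which is L ⇒ W
n=6: moves to 5(W), 4(W), 2(W), 1(W); every one is W ⇒ L
n=7: can move to 6, which is L ⇒ W
n=8: can move to 6, which is L ⇒ W
n=9: moves to 8(W), 7(W), 5(W), 4(W); every one is W ⇒ L
n=10: can move to 9, which is L ⇒ W
n=11: can move to 9, which is L ⇒ W
n=12: moves to 11(W), 10(W), 8(W), 7(W); every one is W ⇒ L
n=13: can move to 12, which is L ⇒ W
n=14: can move to 12, which is L ⇒ W
n=15: moves to 14(W), 13(W), 11(W), 10(W); every one is W ⇒ L
n=16: can move to 15, which is L ⇒ W
n=17: can move to 15, which is L ⇒ W
n=18: moves to 17(W), 16(W), 14(W), 13(W); every one is W ⇒ L
n=19: can move to 18, which is L ⇒ W
n=20: can move to 18, which is L ⇒ W
n=21: moves to 20(W), 19(W), 17(W), 16(W); every one is W ⇒ L
n=22: can move to 21, which is L ⇒ W
n=23: can move to 21, which is L ⇒ W
n=24: moves to 23(W), 22(W), 20(W), 19(W); every one is W ⇒ L
n=25: can move to 24, which is L ⇒ W
n=26: can move to 24, which is L ⇒ W
n=27: moves to 26(W), 25(W), 23(W), 22(W); every one is W ⇒ L
n=28: can move to 27, which is L ⇒ W
n=29: can move to 27, which is L ⇒ W
n=30: moves to 29(W), 28(W), 26(W), 25(W); every one is W ⇒ L
n=31: can move to 30, which is L ⇒ W
n=32: can move to 30, which is L ⇒ W
n=33: moves to 32(W), 31(W), 29(W), 28(W); every one is W ⇒ L
n=34: can move to 33, which is L ⇒ W
n=35: can move to 33, which is L ⇒ W
L entries with 1 ≤ n ≤ 35 (n=0 is outside the asked range and is not counted): n = 3, 6, 9, 12, 15, 18, 21, 24, 27, 30, 33; that makes 11.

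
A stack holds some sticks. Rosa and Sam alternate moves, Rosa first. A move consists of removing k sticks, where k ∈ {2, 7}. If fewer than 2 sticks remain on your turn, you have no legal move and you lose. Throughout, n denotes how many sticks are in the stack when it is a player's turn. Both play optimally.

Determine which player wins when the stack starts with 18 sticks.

Sam wins.

Classify positions by backward induction: terminal positions (no move available) are L. From any other position, the mover wins iff some move reaches an L.
n=0: no move → L
n=1: no move → L
n=2: can move to 0, which is L ⇒ W
n=3: can move to 1, which is L ⇒ W
n=4: the only move is to 2(W), a W ⇒ L
n=5: the only move is to 3(W), a W ⇒ L
n=6: can move to 4, which is L ⇒ W
n=7: can move to 5, which is L ⇒ W
n=8: can move to 1, which is L ⇒ W
n=9: moves to 7(W), 2(W); every one is W ⇒ L
n=10: moves to 8(W), 3(W); every one is W ⇒ L
n=11: can move to 9, which is L ⇒ W
n=12: can move to 10, which is L ⇒ W
n=13: moves to 11(W), 6(W); every one is W ⇒ L
n=14: moves to 12(W), 7(W); every one is W ⇒ L
n=15: can move to 13, which is L ⇒ W
n=16: can move to 14, which is L ⇒ W
n=17: can move to 10, which is L ⇒ W
n=18: moves to 16(W), 11(W); every one is W ⇒ L
Every move from 18 reaches a W position, so the mover loses.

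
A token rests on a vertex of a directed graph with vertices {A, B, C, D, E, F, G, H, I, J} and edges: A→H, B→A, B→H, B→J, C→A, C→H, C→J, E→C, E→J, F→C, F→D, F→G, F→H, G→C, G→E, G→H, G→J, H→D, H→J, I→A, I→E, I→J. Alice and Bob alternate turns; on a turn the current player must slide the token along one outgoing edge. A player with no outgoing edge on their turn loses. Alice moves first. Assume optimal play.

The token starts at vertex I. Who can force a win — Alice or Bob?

Use the standard recursion: the mover loses at a terminal position; elsewhere, the mover wins exactly when some move hands the opponent an L position.
Every edge goes from a vertex to one that appears earlier in the order D, J, H, A, C, E, G, I, F, B, so processing vertices in that order labels each vertex after all of its successors.
D: no outgoing edge → L
J: no outgoing edge → L
H: W (go to J, an L position)
A: L (sole option H(W) is W)
C: W (go to A, an L position)
E: W (go to J, an L position)
G: W (go to J, an L position)
I: W (go to A, an L position)
F: W (go to D, an L position)
B: W (go to A, an L position)
From I Alice can move to A, reaching an L position.

Alice wins.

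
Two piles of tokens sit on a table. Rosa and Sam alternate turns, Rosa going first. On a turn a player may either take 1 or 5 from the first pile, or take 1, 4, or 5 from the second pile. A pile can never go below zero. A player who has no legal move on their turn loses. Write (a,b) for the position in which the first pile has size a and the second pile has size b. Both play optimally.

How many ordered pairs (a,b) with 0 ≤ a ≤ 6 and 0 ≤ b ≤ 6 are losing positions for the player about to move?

14

Build the W/L table. Terminal = L. A non-terminal position is W if it has a move to some L; otherwise it is L.
Every move lowers a or b (never raises either), so fill the grid row by row in increasing a, and left to right within a row: each cell's successors are then already labelled.
      b=0  b=1  b=2  b=3  b=4  b=5  b=6
a=0:    L    W    L    W    W    W    W
a=1:    W    L    W    L    W    W    W
a=2:    L    W    L    W    W    W    W
a=3:    W    L    W    L    W    W    W
a=4:    L    W    L    W    W    W    W
a=5:    W    L    W    L    W    W    W
a=6:    L    W    L    W    W    W    W
Cells with no legal move (terminal, hence L): (0,0).
The remaining L cells, each justified by listing all of its moves:
(0,2): →(0,1)(W) only, which is W, so L
(1,1): →(0,1)(W), (1,0)(W) — all W, so L
(1,3): →(0,3)(W), (1,2)(W) — all W, so L
(2,0): →(1,0)(W) only, which is W, so L
(2,2): →(1,2)(W), (2,1)(W) — all W, so L
(3,1): →(2,1)(W), (3,0)(W) — all W, so L
(3,3): →(2,3)(W), (3,2)(W) — all W, so L
(4,0): →(3,0)(W) only, which is W, so L
(4,2): →(3,2)(W), (4,1)(W) — all W, so L
(5,1): →(4,1)(W), (0,1)(W), (5,0)(W) — all W, so L
(5,3): →(4,3)(W), (0,3)(W), (5,2)(W) — all W, so L
(6,0): →(5,0)(W), (1,0)(W) — all W, so L
(6,2): →(5,2)(W), (1,2)(W), (6,1)(W) — all W, so L
Every other cell has at least one move into one of the L cells above, so it is W.
L cells per row: a=0: 2, a=1: 2, a=2: 2, a=3: 2, a=4: 2, a=5: 2, a=6: 2; total 14.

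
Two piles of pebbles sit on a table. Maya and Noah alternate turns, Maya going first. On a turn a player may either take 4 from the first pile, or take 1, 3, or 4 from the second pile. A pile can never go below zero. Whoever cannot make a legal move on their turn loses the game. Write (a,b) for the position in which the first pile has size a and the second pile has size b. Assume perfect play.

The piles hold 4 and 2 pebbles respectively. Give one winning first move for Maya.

Classify positions by backward induction: terminal positions (no move available) are L. From any other position, the mover wins iff some move reaches an L.
No move ever increases a pile, so every position that can arise here has a ≤ 4 and b ≤ 2; it is enough to label the cells with 0 ≤ a ≤ 4 and 0 ≤ b ≤ 2.
Every move lowers a or b (never raises either), so fill the grid row by row in increasing a, and left to right within a row: each cell's successors are then already labelled.
      b=0  b=1  b=2
a=0:    L    W    L
a=1:    L    W    L
a=2:    L    W    L
a=3:    L    W    L
a=4:    W    L    W
Cells with no legal move (terminal, hence L): (0,0), (1,0), (2,0), (3,0).
The remaining L cells, each justified by listing all of its moves:
(0,2): →(0,1)(W) only, which is W, so L
(1,2): →(1,1)(W) only, which is W, so L
(2,2): →(2,1)(W) only, which is W, so L
(3,2): →(3,1)(W) only, which is W, so L
(4,1): →(0,1)(W), (4,0)(W) — all W, so L
Every other cell has at least one move into one of the L cells above, so it is W.
From (4,2), the L positions reachable in one move are: (0,2), (4,1). Any move reaching one of these is winning.

Move to (0,2).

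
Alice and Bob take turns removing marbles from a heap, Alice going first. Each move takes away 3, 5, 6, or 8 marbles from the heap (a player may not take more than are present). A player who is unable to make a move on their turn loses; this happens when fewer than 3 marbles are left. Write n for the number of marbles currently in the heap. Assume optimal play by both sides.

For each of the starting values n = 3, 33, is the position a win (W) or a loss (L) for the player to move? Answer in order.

Work bottom-up. With no move the player to move loses. Otherwise the position is W if at least one move leads to an L position for the opponent, and L if every move leads to a W.
n=0: no move → L
n=1: no move → L
n=2: no move → L
n=3: →0(L), so W
n=4: →1(L), so W
n=5: →2(L), so W
n=6: →1(L), so W
n=7: →2(L), so W
n=8: →2(L), so W
n=9: →1(L), so W
n=10: →2(L), so W
n=11: →8(W), 6(W), 5(W), 3(W) — all W, so L
n=12: →9(W), 7(W), 6(W), 4(W) — all W, so L
n=13: →10(W), 8(W), 7(W), 5(W) — all W, so L
n=14: →11(L), so W
n=15: →12(L), so W
n=16: →13(L), so W
n=17: →12(L), so W
n=18: →13(L), so W
n=19: →13(L), so W
n=20: →12(L), so W
n=21: →13(L), so W
n=22: →19(W), 17(W), 16(W), 14(W) — all W, so L
n=23: →20(W), 18(W), 17(W), 15(W) — all W, so L
n=24: →21(W), 19(W), 18(W), 16(W) — all W, so L
n=25: →22(L), so W
n=26: →23(L), so W
n=27: →24(L), so W
n=28: →23(L), so W
n=29: →24(L), so W
n=30: →24(L), so W
n=31: →23(L), so W
n=32: →24(L), so W
n=33: →30(W), 28(W), 27(W), 25(W) — all W, so L

3: W, 33: L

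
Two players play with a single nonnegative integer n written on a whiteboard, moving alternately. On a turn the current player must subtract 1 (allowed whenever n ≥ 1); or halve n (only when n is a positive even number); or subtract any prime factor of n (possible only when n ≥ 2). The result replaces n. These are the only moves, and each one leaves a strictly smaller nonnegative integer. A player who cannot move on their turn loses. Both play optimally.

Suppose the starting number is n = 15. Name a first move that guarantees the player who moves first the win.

Move to 14.

Build the W/L table. Terminal = L. A non-terminal position is W if it has a move to some L; otherwise it is L.
n=0: no move → L
n=1: can move to 0, which is L ⇒ W
n=2: can move to 0, which is L ⇒ W
n=3: can move to 0, which is L ⇒ W
n=4: moves to 2(W), 3(W); every one is W ⇒ L
n=5: can move to 0, which is L ⇒ W
n=6: can move to 4, which is L ⇒ W
n=7: can move to 0, which is L ⇒ W
n=8: can move to 4, which is L ⇒ W
n=9: moves to 6(W), 8(W); every one is W ⇒ L
n=10: can move to 9, which is L ⇒ W
n=11: can move to 0, which is L ⇒ W
n=12: can move to 9, which is L ⇒ W
n=13: can move to 0, which is L ⇒ W
n=14: moves to 7(W), 12(W), 13(W); every one is W ⇒ L
n=15: can move to 14, which is L ⇒ W
From 15, the L positions reachable in one move are: 14.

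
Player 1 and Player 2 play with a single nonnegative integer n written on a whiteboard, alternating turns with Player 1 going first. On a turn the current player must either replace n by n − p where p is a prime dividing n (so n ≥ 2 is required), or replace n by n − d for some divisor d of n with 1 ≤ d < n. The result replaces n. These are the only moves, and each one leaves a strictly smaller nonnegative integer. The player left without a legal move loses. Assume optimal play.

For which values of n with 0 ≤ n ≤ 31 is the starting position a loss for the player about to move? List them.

0, 1, 4, 9, 14, 20, 26

Use the standard recursion: the mover loses at a terminal position; elsewhere, the mover wins exactly when some move hands the opponent an L position.
n=0: no move → L
n=1: no move → L
n=2: →0(L), so W
n=3: →0(L), so W
n=4: →2(W), 3(W) — all W, so L
n=5: →0(L), so W
n=6: →4(L), so W
n=7: →0(L), so W
n=8: →4(L), so W
n=9: →6(W), 8(W) — all W, so L
n=10: →9(L), so W
n=11: →0(L), so W
n=12: →9(L), so W
n=13: →0(L), so W
n=14: →7(W), 12(W), 13(W) — all W, so L
n=15: →14(L), so W
n=16: →14(L), so W
n=17: →0(L), so W
n=18: →9(L), so W
n=19: →0(L), so W
n=20: →10(W), 15(W), 16(W), 18(W), 19(W) — all W, so L
n=21: →14(L), so W
n=22: →20(L), so W
n=23: →0(L), so W
n=24: →20(L), so W
n=25: →20(L), so W
n=26: →13(W), 24(W), 25(W) — all W, so L
n=27: →26(L), so W
n=28: →14(L), so W
n=29: →0(L), so W
n=30: →20(L), so W
n=31: →0(L), so W
Reading off the rows marked L gives the requested list; there are 7 such values of n.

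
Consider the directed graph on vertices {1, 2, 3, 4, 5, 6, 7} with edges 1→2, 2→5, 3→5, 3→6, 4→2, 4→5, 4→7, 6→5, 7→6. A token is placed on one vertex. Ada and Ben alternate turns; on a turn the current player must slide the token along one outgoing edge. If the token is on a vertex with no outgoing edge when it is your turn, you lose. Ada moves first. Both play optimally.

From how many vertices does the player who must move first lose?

Positions with no move are L. A position that does have a move is losing for the player to move precisely when every available move leads to a winning position for the opponent. Fill in the labels:
Every edge goes from a vertex to one that appears earlier in the order 5, 2, 1, 6, 3, 7, 4, so processing vertices in that order labels each vertex after all of its successors.
5: no outgoing edge → L
2: W (go to 5, an L position)
1: L (sole option 2(W) is W)
6: W (go to 5, an L position)
3: W (go to 5, an L position)
7: L (sole option 6(W) is W)
4: W (go to 7, an L position)
The L vertices are 1, 5, 7; that is 3 in all.

3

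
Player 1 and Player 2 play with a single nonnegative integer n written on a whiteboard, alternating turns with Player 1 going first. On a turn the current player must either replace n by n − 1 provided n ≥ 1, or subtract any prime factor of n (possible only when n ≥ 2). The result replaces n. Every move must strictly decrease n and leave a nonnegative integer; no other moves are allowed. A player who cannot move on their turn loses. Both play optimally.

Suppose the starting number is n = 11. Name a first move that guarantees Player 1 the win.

Label each position W (a win for the player to move) or L (a loss). A position with no legal move is L; any other position is W exactly when some move reaches an L, and L when every move reaches a W.
n=0: no move → L
n=1: reaches L-position 0 → W
n=2: reaches L-position 0 → W
n=3: reaches L-position 0 → W
n=4: only reaches 2(W), 3(W), all W → L
n=5: reaches L-position 0 → W
n=6: reaches L-position 4 → W
n=7: reaches L-position 0 → W
n=8: only reaches 6(W), 7(W), all W → L
n=9: reaches L-position 8 → W
n=10: reaches L-position 8 → W
n=11: reaches L-position 0 → W
From 11, the L positions reachable in one move are: 0.

Move to 0.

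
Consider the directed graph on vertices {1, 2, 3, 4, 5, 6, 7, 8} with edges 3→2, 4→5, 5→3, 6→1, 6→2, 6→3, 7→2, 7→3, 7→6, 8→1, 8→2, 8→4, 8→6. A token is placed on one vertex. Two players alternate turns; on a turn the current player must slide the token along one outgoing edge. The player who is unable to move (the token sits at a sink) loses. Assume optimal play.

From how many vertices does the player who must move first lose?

Label each position W (a win for the player to move) or L (a loss). A position with no legal move is L; any other position is W exactly when some move reaches an L, and L when every move reaches a W.
Every edge goes from a vertex to one that appears earlier in the order 1, 2, 3, 6, 5, 4, 8, 7, so processing vertices in that order labels each vertex after all of its successors.
1: no outgoing edge → L
2: no outgoing edge → L
3: can move to 2, which is L ⇒ W
6: can move to 2, which is L ⇒ W
5: the only move is to 3(W), a W ⇒ L
4: can move to 5, which is L ⇒ W
8: can move to 2, which is L ⇒ W
7: can move to 2, which is L ⇒ W
The L vertices are 1, 2, 5; that is 3 in all.

3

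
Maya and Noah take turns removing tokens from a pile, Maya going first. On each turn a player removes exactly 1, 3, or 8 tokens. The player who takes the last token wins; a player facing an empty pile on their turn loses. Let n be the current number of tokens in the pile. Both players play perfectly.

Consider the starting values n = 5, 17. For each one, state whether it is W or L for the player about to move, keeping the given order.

5: W, 17: L

Classify positions by backward induction: terminal positions (no move available) are L. From any other position, the mover wins iff some move reaches an L.
n=0: no move → L
n=1: reaches L-position 0 → W
n=2: only reaches 1(W), which is W → L
n=3: reaches L-position 2 → W
n=4: only reaches 3(W), 1(W), all W → L
n=5: reaches L-position 4 → W
n=6: only reaches 5(W), 3(W), all W → L
n=7: reaches L-position 6 → W
n=8: reaches L-position 0 → W
n=9: reaches L-position 6 → W
n=10: reaches L-position 2 → W
n=11: only reaches 10(W), 8(W), 3(W), all W → L
n=12: reaches L-position 11 → W
n=13: only reaches 12(W), 10(W), 5(W), all W → L
n=14: reaches L-position 13 → W
n=15: only reaches 14(W), 12(W), 7(W), all W → L
n=16: reaches L-position 15 → W
n=17: only reaches 16(W), 14(W), 9(W), all W → L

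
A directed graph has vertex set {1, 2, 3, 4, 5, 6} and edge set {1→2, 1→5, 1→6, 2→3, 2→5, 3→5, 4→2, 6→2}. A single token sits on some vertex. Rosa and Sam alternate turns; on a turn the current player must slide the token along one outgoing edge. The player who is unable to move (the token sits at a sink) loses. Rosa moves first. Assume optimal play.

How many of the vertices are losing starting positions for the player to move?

3

Use the standard recursion: the mover loses at a terminal position; elsewhere, the mover wins exactly when some move hands the opponent an L position.
Every edge goes from a vertex to one that appears earlier in the order 5, 3, 2, 6, 1, 4, so processing vertices in that order labels each vertex after all of its successors.
5: no outgoing edge → L
3: can move to 5, which is L ⇒ W
2: can move to 5, which is L ⇒ W
6: the only move is to 2(W), a W ⇒ L
1: can move to 6, which is L ⇒ W
4: the only move is to 2(W), a W ⇒ L
The L vertices are 4, 5, 6; that is 3 in all.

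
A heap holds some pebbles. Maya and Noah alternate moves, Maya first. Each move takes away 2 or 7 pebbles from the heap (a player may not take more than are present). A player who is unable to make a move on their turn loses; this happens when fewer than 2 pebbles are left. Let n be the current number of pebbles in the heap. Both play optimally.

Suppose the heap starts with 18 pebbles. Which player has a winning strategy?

Noah wins.

Compute win/loss labels from the base case upward. A position with no move is L. Any other position is W if it can reach an L in one move, else L.
n=0: no move → L
n=1: no move → L
n=2: reaches L-position 0 → W
n=3: reaches L-position 1 → W
n=4: only reaches 2(W), which is W → L
n=5: only reaches 3(W), which is W → L
n=6: reaches L-position 4 → W
n=7: reaches L-position 5 → W
n=8: reaches L-position 1 → W
n=9: only reaches 7(W), 2(W), all W → L
n=10: only reaches 8(W), 3(W), all W → L
n=11: reaches L-position 9 → W
n=12: reaches L-position 10 → W
n=13: only reaches 11(W), 6(W), all W → L
n=14: only reaches 12(W), 7(W), all W → L
n=15: reaches L-position 13 → W
n=16: reaches L-position 14 → W
n=17: reaches L-position 10 → W
n=18: only reaches 16(W), 11(W), all W → L
The starting position 18 is L: whatever Maya does, the opponent receives a W position.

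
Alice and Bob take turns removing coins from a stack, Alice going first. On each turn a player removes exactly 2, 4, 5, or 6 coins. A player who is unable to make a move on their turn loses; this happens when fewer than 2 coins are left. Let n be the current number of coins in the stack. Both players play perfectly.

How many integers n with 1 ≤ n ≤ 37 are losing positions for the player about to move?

Build the W/L table. Terminal = L. A non-terminal position is W if it has a move to some L; otherwise it is L.
n=0: no move → L
n=1: no move → L
n=2: reaches L-position 0 → W
n=3: reaches L-position 1 → W
n=4: reaches L-position 0 → W
n=5: reaches L-position 1 → W
n=6: reaches L-position 1 → W
n=7: reaches L-position 1 → W
n=8: only reaches 6(W), 4(W), 3(W), 2(W), all W → L
n=9: only reaches 7(W), 5(W), 4(W), 3(W), all W → L
n=10: reaches L-position 8 → W
n=11: reaches L-position 9 → W
n=12: reaches L-position 8 → W
n=13: reaches L-position 9 → W
n=14: reaches L-position 9 → W
n=15: reaches L-position 9 → W
n=16: only reaches 14(W), 12(W), 11(W), 10(W), all W → L
n=17: only reaches 15(W), 13(W), 12(W), 11(W), all W → L
n=18: reaches L-position 16 → W
n=19: reaches L-position 17 → W
n=20: reaches L-position 16 → W
n=21: reaches L-position 17 → W
n=22: reaches L-position 17 → W
n=23: reaches L-position 17 → W
n=24: only reaches 22(W), 20(W), 19(W), 18(W), all W → L
n=25: only reaches 23(W), 21(W), 20(W), 19(W), all W → L
n=26: reaches L-position 24 → W
n=27: reaches L-position 25 → W
n=28: reaches L-position 24 → W
n=29: reaches L-position 25 → W
n=30: reaches L-position 25 → W
n=31: reaches L-position 25 → W
n=32: only reaches 30(W), 28(W), 27(W), 26(W), all W → L
n=33: only reaches 31(W), 29(W), 28(W), 27(W), all W → L
n=34: reaches L-position 32 → W
n=35: reaches L-position 33 → W
n=36: reaches L-position 32 → W
n=37: reaches L-position 33 → W
L entries with 1 ≤ n ≤ 37 (n=0 is outside the asked range and is not counted): n = 1, 8, 9, 16, 17, 24, 25, 32, 33; that makes 9.

9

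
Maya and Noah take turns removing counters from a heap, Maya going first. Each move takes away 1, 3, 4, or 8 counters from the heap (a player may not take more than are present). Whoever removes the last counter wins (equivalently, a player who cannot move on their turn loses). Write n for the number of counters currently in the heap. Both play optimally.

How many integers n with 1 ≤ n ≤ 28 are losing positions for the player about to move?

8

Use the standard recursion: the mover loses at a terminal position; elsewhere, the mover wins exactly when some move hands the opponent an L position.
n=0: no move → L
n=1: can move to 0, which is L ⇒ W
n=2: the only move is to 1(W), a W ⇒ L
n=3: can move to 2, which is L ⇒ W
n=4: can move to 0, which is L ⇒ W
n=5: can move to 2, which is L ⇒ W
n=6: can move to 2, which is L ⇒ W
n=7: moves to 6(W), 4(W), 3(W); every one is W ⇒ L
n=8: can move to 7, which is L ⇒ W
n=9: moves to 8(W), 6(W), 5(W), 1(W); every one is W ⇒ L
n=10: can move to 9, which is L ⇒ W
n=11: can move to 7, which is L ⇒ W
n=12: can move to 9, which is L ⇒ W
n=13: can move to 9, which is L ⇒ W
n=14: moves to 13(W), 11(W), 10(W), 6(W); every one is W ⇒ L
n=15: can move to 14, which is L ⇒ W
n=16: moves to 15(W), 13(W), 12(W), 8(W); every one is W ⇒ L
n=17: can move to 16, which is L ⇒ W
n=18: can move to 14, which is L ⇒ W
n=19: can move to 16, which is L ⇒ W
n=20: can move to 16, which is L ⇒ W
n=21: moves to 20(W), 18(W), 17(W), 13(W); every one is W ⇒ L
n=22: can move to 21, which is L ⇒ W
n=23: moves to 22(W), 20(W), 19(W), 15(W); every one is W ⇒ L
n=24: can move to 23, which is L ⇒ W
n=25: can move to 21, which is L ⇒ W
n=26: can move to 23, which is L ⇒ W
n=27: can move to 23, which is L ⇒ W
n=28: moves to 27(W), 25(W), 24(W), 20(W); every one is W ⇒ L
L entries with 1 ≤ n ≤ 28 (n=0 is outside the asked range and is not counted): n = 2, 7, 9, 14, 16, 21, 23, 28; that makes 8.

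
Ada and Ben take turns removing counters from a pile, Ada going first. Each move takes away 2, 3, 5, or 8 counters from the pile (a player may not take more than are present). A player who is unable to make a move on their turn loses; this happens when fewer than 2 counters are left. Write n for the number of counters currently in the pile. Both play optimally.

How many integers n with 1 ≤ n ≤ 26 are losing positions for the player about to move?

Classify positions by backward induction: terminal positions (no move available) are L. From any other position, the mover wins iff some move reaches an L.
n=0: no move → L
n=1: no move → L
n=2: W (go to 0, an L position)
n=3: W (go to 1, an L position)
n=4: W (go to 1, an L position)
n=5: W (go to 0, an L position)
n=6: W (go to 1, an L position)
n=7: L (options 5(W), 4(W), 2(W) are all W)
n=8: W (go to 0, an L position)
n=9: W (go to 7, an L position)
n=10: W (go to 7, an L position)
n=11: L (options 9(W), 8(W), 6(W), 3(W) are all W)
n=12: W (go to 7, an L position)
n=13: W (go to 11, an L position)
n=14: W (go to 11, an L position)
n=15: W (go to 7, an L position)
n=16: W (go to 11, an L position)
n=17: L (options 15(W), 14(W), 12(W), 9(W) are all W)
n=18: L (options 16(W), 15(W), 13(W), 10(W) are all W)
n=19: W (go to 17, an L position)
n=20: W (go to 18, an L position)
n=21: W (go to 18, an L position)
n=22: W (go to 17, an L position)
n=23: W (go to 18, an L position)
n=24: L (options 22(W), 21(W), 19(W), 16(W) are all W)
n=25: W (go to 17, an L position)
n=26: W (go to 24, an L position)
L entries with 1 ≤ n ≤ 26 (n=0 is outside the asked range and is not counted): n = 1, 7, 11, 17, 18, 24; that makes 6.

6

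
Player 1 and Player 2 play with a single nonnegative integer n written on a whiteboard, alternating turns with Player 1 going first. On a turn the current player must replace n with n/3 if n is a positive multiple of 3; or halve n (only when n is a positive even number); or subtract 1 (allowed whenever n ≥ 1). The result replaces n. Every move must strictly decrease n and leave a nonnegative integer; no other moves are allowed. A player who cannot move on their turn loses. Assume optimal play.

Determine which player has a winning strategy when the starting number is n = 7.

Player 2 wins.

Positions with no move are L. A position that does have a move is losing for the player to move precisely when every available move leads to a winning position for the opponent. Fill in the labels:
n=0: no move → L
n=1: →0(L), so W
n=2: →1(W) only, which is W, so L
n=3: →2(L), so W
n=4: →2(L), so W
n=5: →4(W) only, which is W, so L
n=6: →2(L), so W
n=7: →6(W) only, which is W, so L
Every move from 7 reaches a W position, so the mover loses.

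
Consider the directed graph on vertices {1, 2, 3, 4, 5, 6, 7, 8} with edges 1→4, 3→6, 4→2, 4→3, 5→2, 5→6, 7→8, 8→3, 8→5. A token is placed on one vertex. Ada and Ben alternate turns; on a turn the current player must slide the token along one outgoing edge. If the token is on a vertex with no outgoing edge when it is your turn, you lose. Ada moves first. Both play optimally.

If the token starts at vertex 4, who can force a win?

Ada wins.

Work bottom-up. With no move the player to move loses. Otherwise the position is W if at least one move leads to an L position for the opponent, and L if every move leads to a W.
Every edge goes from a vertex to one that appears earlier in the order 6, 2, 5, 3, 8, 7, 4, 1, so processing vertices in that order labels each vertex after all of its successors.
6: no outgoing edge → L
2: no outgoing edge → L
5: W (go to 2, an L position)
3: W (go to 6, an L position)
8: L (options 3(W), 5(W) are all W)
7: W (go to 8, an L position)
4: W (go to 2, an L position)
1: L (sole option 4(W) is W)
From 4 Ada can move to 2, reaching an L position.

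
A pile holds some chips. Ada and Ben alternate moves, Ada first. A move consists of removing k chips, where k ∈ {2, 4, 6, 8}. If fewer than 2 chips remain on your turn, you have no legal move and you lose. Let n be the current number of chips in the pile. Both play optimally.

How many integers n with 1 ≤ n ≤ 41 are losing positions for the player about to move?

9

Classify positions by backward induction: terminal positions (no move available) are L. From any other position, the mover wins iff some move reaches an L.
n=0: no move → L
n=1: no move → L
n=2: →0(L), so W
n=3: →1(L), so W
n=4: →0(L), so W
n=5: →1(L), so W
n=6: →0(L), so W
n=7: →1(L), so W
n=8: →0(L), so W
n=9: →1(L), so W
n=10: →8(W), 6(W), 4(W), 2(W) — all W, so L
n=11: →9(W), 7(W), 5(W), 3(W) — all W, so L
n=12: →10(L), so W
n=13: →11(L), so W
n=14: →10(L), so W
n=15: →11(L), so W
n=16: →10(L), so W
n=17: →11(L), so W
n=18: →10(L), so W
n=19: →11(L), so W
n=20: →18(W), 16(W), 14(W), 12(W) — all W, so L
n=21: →19(W), 17(W), 15(W), 13(W) — all W, so L
n=22: →20(L), so W
n=23: →21(L), so W
n=24: →20(L), so W
n=25: →21(L), so W
n=26: →20(L), so W
n=27: →21(L), so W
n=28: →20(L), so W
n=29: →21(L), so W
n=30: →28(W), 26(W), 24(W), 22(W) — all W, so L
n=31: →29(W), 27(W), 25(W), 23(W) — all W, so L
n=32: →30(L), so W
n=33: →31(L), so W
n=34: →30(L), so W
n=35: →31(L), so W
n=36: →30(L), so W
n=37: →31(L), so W
n=38: →30(L), so W
n=39: →31(L), so W
n=40: →38(W), 36(W), 34(W), 32(W) — all W, so L
n=41: →39(W), 37(W), 35(W), 33(W) — all W, so L
L entries with 1 ≤ n ≤ 41 (n=0 is outside the asked range and is not counted): n = 1, 10, 11, 20, 21, 30, 31, 40, 41; that makes 9.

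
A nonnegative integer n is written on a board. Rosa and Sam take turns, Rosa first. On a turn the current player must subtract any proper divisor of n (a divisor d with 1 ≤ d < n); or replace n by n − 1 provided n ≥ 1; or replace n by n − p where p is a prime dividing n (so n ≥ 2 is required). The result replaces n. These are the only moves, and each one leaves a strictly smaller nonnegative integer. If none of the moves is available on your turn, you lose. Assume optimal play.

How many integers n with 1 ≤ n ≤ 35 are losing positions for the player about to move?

7

Use the standard recursion: the mover loses at a terminal position; elsewhere, the mover wins exactly when some move hands the opponent an L position.
n=0: no move → L
n=1: can move to 0, which is L ⇒ W
n=2: can move to 0, which is L ⇒ W
n=3: can move to 0, which is L ⇒ W
n=4: moves to 2(W), 3(W); every one is W ⇒ L
n=5: can move to 0, which is L ⇒ W
n=6: can move to 4, which is L ⇒ W
n=7: can move to 0, which is L ⇒ W
n=8: can move to 4, which is L ⇒ W
n=9: moves to 6(W), 8(W); every one is W ⇒ L
n=10: can move to 9, which is L ⇒ W
n=11: can move to 0, which is L ⇒ W
n=12: can move to 9, which is L ⇒ W
n=13: can move to 0, which is L ⇒ W
n=14: moves to 7(W), 12(W), 13(W); every one is W ⇒ L
n=15: can move to 14, which is L ⇒ W
n=16: can move to 14, which is L ⇒ W
n=17: can move to 0, which is L ⇒ W
n=18: can move to 9, which is L ⇒ W
n=19: can move to 0, which is L ⇒ W
n=20: moves to 10(W), 15(W), 16(W), 18(W), 19(W); every one is W ⇒ L
n=21: can move to 14, which is L ⇒ W
n=22: can move to 20, which is L ⇒ W
n=23: can move to 0, which is L ⇒ W
n=24: can move to 20, which is L ⇒ W
n=25: can move to 20, which is L ⇒ W
n=26: moves to 13(W), 24(W), 25(W); every one is W ⇒ L
n=27: can move to 26, which is L ⇒ W
n=28: can move to 14, which is L ⇒ W
n=29: can move to 0, which is L ⇒ W
n=30: can move to 20, which is L ⇒ W
n=31: can move to 0, which is L ⇒ W
n=32: moves to 16(W), 24(W), 28(W), 30(W), 31(W); every one is W ⇒ L
n=33: can move to 32, which is L ⇒ W
n=34: can move to 32, which is L ⇒ W
n=35: moves to 28(W), 30(W), 34(W); every one is W ⇒ L
L entries with 1 ≤ n ≤ 35 (n=0 is outside the asked range and is not counted): n = 4, 9, 14, 20, 26, 32, 35; that makes 7.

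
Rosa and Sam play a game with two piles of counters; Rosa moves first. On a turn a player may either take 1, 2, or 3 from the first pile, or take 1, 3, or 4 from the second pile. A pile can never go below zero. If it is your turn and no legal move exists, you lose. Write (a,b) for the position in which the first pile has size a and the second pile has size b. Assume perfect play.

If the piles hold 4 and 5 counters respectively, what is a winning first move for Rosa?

Label each position W (a win for the player to move) or L (a loss). A position with no legal move is L; any other position is W exactly when some move reaches an L, and L when every move reaches a W.
No move ever increases a pile, so every position that can arise here has a ≤ 4 and b ≤ 5; it is enough to label the cells with 0 ≤ a ≤ 4 and 0 ≤ b ≤ 5.
Every move lowers a or b (never raises either), so fill the grid row by row in increasing a, and left to right within a row: each cell's successors are then already labelled.
      b=0  b=1  b=2  b=3  b=4  b=5
a=0:    L    W    L    W    W    W
a=1:    W    L    W    L    W    W
a=2:    W    W    W    W    L    W
a=3:    W    W    W    W    W    L
a=4:    L    W    L    W    W    W
Cells with no legal move (terminal, hence L): (0,0).
The remaining L cells, each justified by listing all of its moves:
(0,2): L (sole option (0,1)(W) is W)
(1,1): L (options (0,1)(W), (1,0)(W) are all W)
(1,3): L (options (0,3)(W), (1,2)(W), (1,0)(W) are all W)
(2,4): L (options (1,4)(W), (0,4)(W), (2,3)(W), (2,1)(W), (2,0)(W) are all W)
(3,5): L (options (2,5)(W), (1,5)(W), (0,5)(W), (3,4)(W), (3,2)(W), (3,1)(W) are all W)
(4,0): L (options (3,0)(W), (2,0)(W), (1,0)(W) are all W)
(4,2): L (options (3,2)(W), (2,2)(W), (1,2)(W), (4,1)(W) are all W)
Every other cell has at least one move into one of the L cells above, so it is W.
From (4,5), the L positions reachable in one move are: (3,5), (4,2). Any move reaching one of these is winning.

Move to (3,5).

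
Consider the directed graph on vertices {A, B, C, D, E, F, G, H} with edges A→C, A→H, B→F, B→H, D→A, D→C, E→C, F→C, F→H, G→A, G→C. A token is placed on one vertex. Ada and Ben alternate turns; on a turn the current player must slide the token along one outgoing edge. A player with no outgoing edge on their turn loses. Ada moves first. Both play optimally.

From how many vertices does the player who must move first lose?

Compute win/loss labels from the base case upward. A position with no move is L. Any other position is W if it can reach an L in one move, else L.
Every edge goes from a vertex to one that appears earlier in the order C, H, F, A, B, G, D, E, so processing vertices in that order labels each vertex after all of its successors.
C: no outgoing edge → L
H: no outgoing edge → L
F: W (go to H, an L position)
A: W (go to H, an L position)
B: W (go to H, an L position)
G: W (go to C, an L position)
D: W (go to C, an L position)
E: W (go to C, an L position)
The L vertices are C, H; that is 2 in all.

2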